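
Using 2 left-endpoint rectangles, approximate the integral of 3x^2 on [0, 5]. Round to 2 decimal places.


Left Riemann sum uses left endpoints of each subinterval.
Interval: [0, 5], n = 2
dx = (5 - 0) / 2 = 5/2
Left endpoints: [0, 5/2]
f values: [0, 75/4]
Sum = dx * (sum of f values)
= 5/2 * 75/4
= 375/8 ≈ 46.88

46.88


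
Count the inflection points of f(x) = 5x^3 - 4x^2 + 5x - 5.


Inflection points occur where f''(x) = 0 and concavity changes.
f(x) = 5x^3 - 4x^2 + 5x - 5
f'(x) = 15x^2 - 8x + 5
f''(x) = 30x - 8
Set f''(x) = 0:
30x - 8 = 0
x = 8 / 30 = 4/15
Since f''(x) is linear (degree 1), it changes sign at this point.
Therefore there is exactly 1 inflection point.

1


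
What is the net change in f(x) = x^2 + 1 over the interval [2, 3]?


Net change = f(b) - f(a)
f(x) = x^2 + 1
Compute f(3):
f(3) = 1 * 3^2 + 0 * 3 + 1
= 9 + 0 + 1
= 10
Compute f(2):
f(2) = 1 * 2^2 + 0 * 2 + 1
= 4 + 0 + 1
= 5
Net change = 10 - 5 = 5

5


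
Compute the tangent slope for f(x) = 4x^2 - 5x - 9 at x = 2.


The slope of the tangent line equals f'(x) at the point.
f(x) = 4x^2 - 5x - 9
f'(x) = 8x - 5
At x = 2:
f'(2) = 8 * 2 - 5
= 16 - 5
= 11

11


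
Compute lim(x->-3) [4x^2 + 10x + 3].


Since polynomials are continuous, we use direct substitution.
lim(x->-3) of 4x^2 + 10x + 3
= 4 * (-3)^2 + 10 * (-3) + 3
= 36 - 30 + 3
= 9

9


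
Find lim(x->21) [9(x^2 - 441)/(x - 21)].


Direct substitution gives 0/0, so we factor the numerator.
Factor: 9(x^2 - 441) = 9 * (x - 21)(x + 21)
Cancel the common factor (x - 21):
9(x^2 - 441)/(x - 21) = 9 * (x + 21)
Now substitute x = 21:
= 9 * (21 + 21) = 378

378


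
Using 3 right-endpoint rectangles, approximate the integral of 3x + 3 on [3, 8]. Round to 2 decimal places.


Right Riemann sum uses right endpoints of each subinterval.
Interval: [3, 8], n = 3
dx = (8 - 3) / 3 = 5/3
Right endpoints: [14/3, 19/3, 8]
f values: [17, 22, 27]
Sum = dx * (sum of f values)
= 5/3 * 66
= 110 = 110.00

110.00


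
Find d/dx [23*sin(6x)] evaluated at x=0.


Apply the chain rule to differentiate 23*sin(6x):
d/dx [23*sin(6x)]
= 23 * cos(6x) * d/dx(6x)
= 23 * 6 * cos(6x)
= 138 * cos(6x)
Evaluate at x = 0:
= 138 * cos(0)
= 138 * 1
= 138

138


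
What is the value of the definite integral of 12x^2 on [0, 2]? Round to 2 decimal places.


Find the antiderivative of 12x^2:
F(x) = 12/3 * x^3
Apply the Fundamental Theorem of Calculus:
F(2) - F(0)
= 12/3 * 2^3 - 12/3 * 0^3
= 12/3 * (8 - 0)
= 12/3 * 8
= 32 = 32.00

32.00


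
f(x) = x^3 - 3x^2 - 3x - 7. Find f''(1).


First derivative:
f'(x) = 3x^2 - 6x - 3
Second derivative:
f''(x) = 6x - 6
Substitute x = 1:
f''(1) = 6 * 1 - 6
= 6 - 6
= 0

0


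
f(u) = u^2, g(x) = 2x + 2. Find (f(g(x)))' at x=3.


Using the chain rule: (f(g(x)))' = f'(g(x)) * g'(x)
First, find g(3):
g(3) = 2 * 3 + 2 = 8
Next, f'(u) = 2u
And g'(x) = 2
So f'(g(3)) * g'(3)
= 2 * 8 * 2
= 32

32


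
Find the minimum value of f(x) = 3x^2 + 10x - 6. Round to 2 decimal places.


For a quadratic f(x) = ax^2 + bx + c with a > 0, the minimum is at the vertex.
Vertex x-coordinate: x = -b/(2a)
x = -(10) / (2 * 3)
x = -10/6 = -5/3
Substitute back to find the minimum value:
f(-5/3) = 3 * (-5/3)^2 + 10 * (-5/3) - 6
= 25/3 - 50/3 - 6
= -43/3 ≈ -14.33

-14.33


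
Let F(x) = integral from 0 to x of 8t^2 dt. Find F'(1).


By the Fundamental Theorem of Calculus (Part 1):
If F(x) = integral from 0 to x of f(t) dt, then F'(x) = f(x)
Here f(t) = 8t^2
So F'(x) = 8x^2
Evaluate at x = 1:
F'(1) = 8 * 1^2
= 8 * 1
= 8

8


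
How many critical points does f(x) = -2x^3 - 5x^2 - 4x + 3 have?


Find where f'(x) = 0:
f(x) = -2x^3 - 5x^2 - 4x + 3
f'(x) = -6x^2 - 10x - 4
This is a quadratic in x. Use the discriminant to count real roots.
Discriminant = (-10)^2 - 4 * (-6) * (-4)
= 100 - 96
= 4
Since discriminant > 0, f'(x) = 0 has 2 real solutions.
Number of critical points: 2

2


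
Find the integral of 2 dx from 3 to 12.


The integral of a constant k over [a, b] equals k * (b - a).
integral from 3 to 12 of 2 dx
= 2 * (12 - 3)
= 2 * 9
= 18

18


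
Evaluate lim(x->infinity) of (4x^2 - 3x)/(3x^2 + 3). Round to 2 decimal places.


For limits at infinity with equal-degree polynomials,
we compare leading coefficients.
Numerator leading term: 4x^2
Denominator leading term: 3x^2
Divide both by x^2:
lim = (4 - 3/x) / (3 + 3/x^2)
As x -> infinity, the 1/x and 1/x^2 terms vanish:
= 4/3 ≈ 1.33

1.33


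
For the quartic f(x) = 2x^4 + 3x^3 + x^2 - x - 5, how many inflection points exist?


Inflection points occur where f''(x) = 0 and concavity changes.
f(x) = 2x^4 + 3x^3 + x^2 - x - 5
f'(x) = 8x^3 + 9x^2 + 2x - 1
f''(x) = 24x^2 + 18x + 2
This is a quadratic in x. Use the discriminant to count real roots.
Discriminant = (18)^2 - 4 * 24 * 2
= 324 - 192
= 132
Since discriminant > 0, f''(x) = 0 has 2 distinct real solutions.
A quadratic with two distinct real roots changes sign at each root, so concavity changes at both.
Number of inflection points: 2

2


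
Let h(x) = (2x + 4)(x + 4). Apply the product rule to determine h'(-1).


Let u(x) = 2x + 4 and v(x) = x + 4
u'(x) = 2
v'(x) = 1
Product rule: h'(x) = u'(x)*v(x) + u(x)*v'(x)
= 2 * (x + 4) + (2x + 4) * 1
At x = -1:
u(-1) = 2 * (-1) + 4 = 2
v(-1) = 1 * (-1) + 4 = 3
h'(-1) = 2 * 3 + 2 * 1
= 6 + 2
= 8

8


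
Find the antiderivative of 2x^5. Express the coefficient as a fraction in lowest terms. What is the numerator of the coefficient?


Apply the power rule for integration:
integral of ax^n dx = a/(n+1) * x^(n+1) + C
integral of 2x^5 dx
= 2/6 * x^6 + C
= 1/3 * x^6 + C
The coefficient in lowest terms is 1/3, and its numerator is 1

1


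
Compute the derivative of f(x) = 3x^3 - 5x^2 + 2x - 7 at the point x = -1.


Differentiate f(x) = 3x^3 - 5x^2 + 2x - 7 term by term:
f'(x) = 9x^2 - 10x + 2
Substitute x = -1:
f'(-1) = 9 * (-1)^2 - 10 * (-1) + 2
= 9 + 10 + 2
= 21

21


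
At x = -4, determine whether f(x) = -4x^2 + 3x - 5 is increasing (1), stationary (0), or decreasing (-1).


Compute f'(x) to determine behavior:
f'(x) = -8x + 3
f'(-4) = -8 * (-4) + 3
= 32 + 3
= 35
Since f'(-4) > 0, the function is increasing (1)

1


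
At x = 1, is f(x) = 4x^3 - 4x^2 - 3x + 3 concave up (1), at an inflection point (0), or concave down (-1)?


Concavity is determined by the sign of f''(x).
f(x) = 4x^3 - 4x^2 - 3x + 3
f'(x) = 12x^2 - 8x - 3
f''(x) = 24x - 8
f''(1) = 24 * 1 - 8
= 24 - 8
= 16
Since f''(1) > 0, the function is concave up (1)

1


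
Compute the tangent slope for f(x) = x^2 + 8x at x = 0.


The slope of the tangent line equals f'(x) at the point.
f(x) = x^2 + 8x
f'(x) = 2x + 8
At x = 0:
f'(0) = 2 * 0 + 8
= 0 + 8
= 8

8


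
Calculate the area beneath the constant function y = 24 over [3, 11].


The area under a constant function y = 24 is a rectangle.
Width = 11 - 3 = 8
Height = 24
Area = width * height
= 8 * 24
= 192

192


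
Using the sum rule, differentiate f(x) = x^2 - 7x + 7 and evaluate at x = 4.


Differentiate term by term using power and sum rules:
f(x) = x^2 - 7x + 7
f'(x) = 2x - 7
Substitute x = 4:
f'(4) = 2 * 4 - 7
= 8 - 7
= 1

1


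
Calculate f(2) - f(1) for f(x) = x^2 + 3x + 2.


Net change = f(b) - f(a)
f(x) = x^2 + 3x + 2
Compute f(2):
f(2) = 1 * 2^2 + 3 * 2 + 2
= 4 + 6 + 2
= 12
Compute f(1):
f(1) = 1 * 1^2 + 3 * 1 + 2
= 1 + 3 + 2
= 6
Net change = 12 - 6 = 6

6


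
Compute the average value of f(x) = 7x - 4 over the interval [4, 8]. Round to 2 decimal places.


Average value = 1/(b-a) * integral from a to b of f(x) dx
First compute the integral of 7x - 4:
F(x) = (7/2)x^2 - 4x
F(8) = 7/2 * 64 - 4 * 8 = 192
F(4) = 7/2 * 16 - 4 * 4 = 40
Integral = 192 - 40 = 152
Average = 152 / (8 - 4) = 152 / 4
= 38 = 38.00

38.00


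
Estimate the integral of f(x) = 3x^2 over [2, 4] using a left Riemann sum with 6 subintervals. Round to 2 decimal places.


Left Riemann sum uses left endpoints of each subinterval.
Interval: [2, 4], n = 6
dx = (4 - 2) / 6 = 1/3
Left endpoints: [2, 7/3, 8/3, 3, 10/3, 11/3]
f values: [12, 49/3, 64/3, 27, 100/3, 121/3]
Sum = dx * (sum of f values)
= 1/3 * 451/3
= 451/9 ≈ 50.11

50.11


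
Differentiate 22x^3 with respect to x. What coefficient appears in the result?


We apply the power rule: d/dx [ax^n] = a*n * x^(n-1)
d/dx [22x^3]
= 22 * 3 * x^(3-1)
= 66x^2
The coefficient is 66

66


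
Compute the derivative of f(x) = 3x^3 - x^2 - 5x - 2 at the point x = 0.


Differentiate f(x) = 3x^3 - x^2 - 5x - 2 term by term:
f'(x) = 9x^2 - 2x - 5
Substitute x = 0:
f'(0) = 9 * 0^2 - 2 * 0 - 5
= 0 + 0 - 5
= -5

-5


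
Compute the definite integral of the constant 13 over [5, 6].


The integral of a constant k over [a, b] equals k * (b - a).
integral from 5 to 6 of 13 dx
= 13 * (6 - 5)
= 13 * 1
= 13

13


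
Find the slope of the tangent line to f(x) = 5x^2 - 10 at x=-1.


The slope of the tangent line equals f'(x) at the point.
f(x) = 5x^2 - 10
f'(x) = 10x
At x = -1:
f'(-1) = 10 * (-1) + 0
= -10 + 0
= -10

-10


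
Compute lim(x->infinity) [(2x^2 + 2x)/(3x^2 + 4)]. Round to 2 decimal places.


For limits at infinity with equal-degree polynomials,
we compare leading coefficients.
Numerator leading term: 2x^2
Denominator leading term: 3x^2
Divide both by x^2:
lim = (2 + 2/x) / (3 + 4/x^2)
As x -> infinity, the 1/x and 1/x^2 terms vanish:
= 2/3 ≈ 0.67

0.67


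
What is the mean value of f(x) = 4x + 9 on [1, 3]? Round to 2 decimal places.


Average value = 1/(b-a) * integral from a to b of f(x) dx
First compute the integral of 4x + 9:
F(x) = 2x^2 + 9x
F(3) = 2 * 9 + 9 * 3 = 45
F(1) = 2 * 1 + 9 * 1 = 11
Integral = 45 - 11 = 34
Average = 34 / (3 - 1) = 34 / 2
= 17 = 17.00

17.00


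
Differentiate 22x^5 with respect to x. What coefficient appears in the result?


We apply the power rule: d/dx [ax^n] = a*n * x^(n-1)
d/dx [22x^5]
= 22 * 5 * x^(5-1)
= 110x^4
The coefficient is 110

110


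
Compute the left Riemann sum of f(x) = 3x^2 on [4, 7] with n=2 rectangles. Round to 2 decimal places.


Left Riemann sum uses left endpoints of each subinterval.
Interval: [4, 7], n = 2
dx = (7 - 4) / 2 = 3/2
Left endpoints: [4, 11/2]
f values: [48, 363/4]
Sum = dx * (sum of f values)
= 3/2 * 555/4
= 1665/8 ≈ 208.13

208.13


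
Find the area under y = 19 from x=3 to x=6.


The area under a constant function y = 19 is a rectangle.
Width = 6 - 3 = 3
Height = 19
Area = width * height
= 3 * 19
= 57

57


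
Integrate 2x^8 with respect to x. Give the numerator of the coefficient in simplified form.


Apply the power rule for integration:
integral of ax^n dx = a/(n+1) * x^(n+1) + C
integral of 2x^8 dx
= 2/9 * x^9 + C
The coefficient in lowest terms is 2/9, and its numerator is 2

2


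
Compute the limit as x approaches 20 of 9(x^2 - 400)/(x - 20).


Direct substitution gives 0/0, so we factor the numerator.
Factor: 9(x^2 - 400) = 9 * (x - 20)(x + 20)
Cancel the common factor (x - 20):
9(x^2 - 400)/(x - 20) = 9 * (x + 20)
Now substitute x = 20:
= 9 * (20 + 20) = 360

360


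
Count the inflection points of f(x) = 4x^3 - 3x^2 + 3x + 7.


Inflection points occur where f''(x) = 0 and concavity changes.
f(x) = 4x^3 - 3x^2 + 3x + 7
f'(x) = 12x^2 - 6x + 3
f''(x) = 24x - 6
Set f''(x) = 0:
24x - 6 = 0
x = 6 / 24 = 1/4
Since f''(x) is linear (degree 1), it changes sign at this point.
Therefore there is exactly 1 inflection point.

1


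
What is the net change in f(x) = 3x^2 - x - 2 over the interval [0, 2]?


Net change = f(b) - f(a)
f(x) = 3x^2 - x - 2
Compute f(2):
f(2) = 3 * 2^2 - 1 * 2 - 2
= 12 - 2 - 2
= 8
Compute f(0):
f(0) = 3 * 0^2 - 1 * 0 - 2
= 0 + 0 - 2
= -2
Net change = 8 - (-2) = 10

10


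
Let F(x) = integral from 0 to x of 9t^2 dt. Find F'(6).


By the Fundamental Theorem of Calculus (Part 1):
If F(x) = integral from 0 to x of f(t) dt, then F'(x) = f(x)
Here f(t) = 9t^2
So F'(x) = 9x^2
Evaluate at x = 6:
F'(6) = 9 * 6^2
= 9 * 36
= 324

324


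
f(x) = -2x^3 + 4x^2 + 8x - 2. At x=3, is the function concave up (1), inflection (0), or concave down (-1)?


Concavity is determined by the sign of f''(x).
f(x) = -2x^3 + 4x^2 + 8x - 2
f'(x) = -6x^2 + 8x + 8
f''(x) = -12x + 8
f''(3) = -12 * 3 + 8
= -36 + 8
= -28
Since f''(3) < 0, the function is concave down (-1)

-1


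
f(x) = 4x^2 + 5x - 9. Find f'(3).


Differentiate term by term using power and sum rules:
f(x) = 4x^2 + 5x - 9
f'(x) = 8x + 5
Substitute x = 3:
f'(3) = 8 * 3 + 5
= 24 + 5
= 29

29


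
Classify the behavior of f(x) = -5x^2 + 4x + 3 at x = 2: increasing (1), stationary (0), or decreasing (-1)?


Compute f'(x) to determine behavior:
f'(x) = -10x + 4
f'(2) = -10 * 2 + 4
= -20 + 4
= -16
Since f'(2) < 0, the function is decreasing (-1)

-1


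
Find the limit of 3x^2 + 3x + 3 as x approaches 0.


Since polynomials are continuous, we use direct substitution.
lim(x->0) of 3x^2 + 3x + 3
= 3 * 0^2 + 3 * 0 + 3
= 0 + 0 + 3
= 3

3


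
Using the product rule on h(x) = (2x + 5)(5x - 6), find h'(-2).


Let u(x) = 2x + 5 and v(x) = 5x - 6
u'(x) = 2
v'(x) = 5
Product rule: h'(x) = u'(x)*v(x) + u(x)*v'(x)
= 2 * (5x - 6) + (2x + 5) * 5
At x = -2:
u(-2) = 2 * (-2) + 5 = 1
v(-2) = 5 * (-2) - 6 = -16
h'(-2) = 2 * (-16) + 1 * 5
= -32 + 5
= -27

-27


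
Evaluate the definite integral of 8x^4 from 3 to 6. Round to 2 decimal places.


Find the antiderivative of 8x^4:
F(x) = 8/5 * x^5
Apply the Fundamental Theorem of Calculus:
F(6) - F(3)
= 8/5 * 6^5 - 8/5 * 3^5
= 8/5 * (7776 - 243)
= 8/5 * 7533
= 60264/5 = 12052.80

12052.80


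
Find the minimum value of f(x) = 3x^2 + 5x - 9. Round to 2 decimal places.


For a quadratic f(x) = ax^2 + bx + c with a > 0, the minimum is at the vertex.
Vertex x-coordinate: x = -b/(2a)
x = -(5) / (2 * 3)
x = -5/6
Substitute back to find the minimum value:
f(-5/6) = 3 * (-5/6)^2 + 5 * (-5/6) - 9
= 25/12 - 25/6 - 9
= -133/12 ≈ -11.08

-11.08


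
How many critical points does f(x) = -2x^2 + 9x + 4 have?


Find where f'(x) = 0:
f'(x) = -4x + 9
Set f'(x) = 0:
-4x + 9 = 0
x = -9 / (-4) = 9/4
This is a linear equation in x, so there is exactly one solution.
Number of critical points: 1

1


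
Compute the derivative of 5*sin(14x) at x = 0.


Apply the chain rule to differentiate 5*sin(14x):
d/dx [5*sin(14x)]
= 5 * cos(14x) * d/dx(14x)
= 5 * 14 * cos(14x)
= 70 * cos(14x)
Evaluate at x = 0:
= 70 * cos(0)
= 70 * 1
= 70

70


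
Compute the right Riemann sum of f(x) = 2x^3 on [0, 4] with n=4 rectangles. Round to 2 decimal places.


Right Riemann sum uses right endpoints of each subinterval.
Interval: [0, 4], n = 4
dx = (4 - 0) / 4 = 1
Right endpoints: [1, 2, 3, 4]
f values: [2, 16, 54, 128]
Sum = dx * (sum of f values)
= 1 * 200
= 200 = 200.00

200.00


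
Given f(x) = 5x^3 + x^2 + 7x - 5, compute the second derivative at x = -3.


First derivative:
f'(x) = 15x^2 + 2x + 7
Second derivative:
f''(x) = 30x + 2
Substitute x = -3:
f''(-3) = 30 * (-3) + 2
= -90 + 2
= -88

-88


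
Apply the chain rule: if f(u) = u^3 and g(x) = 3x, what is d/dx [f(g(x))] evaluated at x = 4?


Using the chain rule: (f(g(x)))' = f'(g(x)) * g'(x)
First, find g(4):
g(4) = 3 * 4 + 0 = 12
Next, f'(u) = 3u^2
And g'(x) = 3
So f'(g(4)) * g'(4)
= 3 * 12^2 * 3
= 3 * 144 * 3
= 1296

1296


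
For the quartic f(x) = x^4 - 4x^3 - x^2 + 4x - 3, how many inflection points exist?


Inflection points occur where f''(x) = 0 and concavity changes.
f(x) = x^4 - 4x^3 - x^2 + 4x - 3
f'(x) = 4x^3 - 12x^2 - 2x + 4
f''(x) = 12x^2 - 24x - 2
This is a quadratic in x. Use the discriminant to count real roots.
Discriminant = (-24)^2 - 4 * 12 * (-2)
= 576 - (-96)
= 672
Since discriminant > 0, f''(x) = 0 has 2 distinct real solutions.
A quadratic with two distinct real roots changes sign at each root, so concavity changes at both.
Number of inflection points: 2

2


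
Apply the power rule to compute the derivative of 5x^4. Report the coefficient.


We apply the power rule: d/dx [ax^n] = a*n * x^(n-1)
d/dx [5x^4]
= 5 * 4 * x^(4-1)
= 20x^3
The coefficient is 20

20


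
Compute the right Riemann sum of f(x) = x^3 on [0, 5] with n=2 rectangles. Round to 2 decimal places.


Right Riemann sum uses right endpoints of each subinterval.
Interval: [0, 5], n = 2
dx = (5 - 0) / 2 = 5/2
Right endpoints: [5/2, 5]
f values: [125/8, 125]
Sum = dx * (sum of f values)
= 5/2 * 1125/8
= 5625/16 ≈ 351.56

351.56


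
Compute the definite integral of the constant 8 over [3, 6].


The integral of a constant k over [a, b] equals k * (b - a).
integral from 3 to 6 of 8 dx
= 8 * (6 - 3)
= 8 * 3
= 24

24


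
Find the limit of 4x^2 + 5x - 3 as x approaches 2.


Since polynomials are continuous, we use direct substitution.
lim(x->2) of 4x^2 + 5x - 3
= 4 * 2^2 + 5 * 2 - 3
= 16 + 10 - 3
= 23

23


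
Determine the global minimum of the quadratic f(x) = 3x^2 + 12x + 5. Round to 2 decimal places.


For a quadratic f(x) = ax^2 + bx + c with a > 0, the minimum is at the vertex.
Vertex x-coordinate: x = -b/(2a)
x = -(12) / (2 * 3)
x = -12/6 = -2
Substitute back to find the minimum value:
f(-2) = 3 * (-2)^2 + 12 * (-2) + 5
= 12 - 24 + 5
= -7 = -7.00

-7.00


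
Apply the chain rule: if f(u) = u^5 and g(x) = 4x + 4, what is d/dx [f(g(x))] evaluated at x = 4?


Using the chain rule: (f(g(x)))' = f'(g(x)) * g'(x)
First, find g(4):
g(4) = 4 * 4 + 4 = 20
Next, f'(u) = 5u^4
And g'(x) = 4
So f'(g(4)) * g'(4)
= 5 * 20^4 * 4
= 5 * 160000 * 4
= 3200000

3200000


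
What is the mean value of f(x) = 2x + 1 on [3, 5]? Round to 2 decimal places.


Average value = 1/(b-a) * integral from a to b of f(x) dx
First compute the integral of 2x + 1:
F(x) = x^2 + x
F(5) = 1 * 25 + 1 * 5 = 30
F(3) = 1 * 9 + 1 * 3 = 12
Integral = 30 - 12 = 18
Average = 18 / (5 - 3) = 18 / 2
= 9 = 9.00

9.00


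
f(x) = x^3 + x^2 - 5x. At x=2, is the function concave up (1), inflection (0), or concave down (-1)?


Concavity is determined by the sign of f''(x).
f(x) = x^3 + x^2 - 5x
f'(x) = 3x^2 + 2x - 5
f''(x) = 6x + 2
f''(2) = 6 * 2 + 2
= 12 + 2
= 14
Since f''(2) > 0, the function is concave up (1)

1


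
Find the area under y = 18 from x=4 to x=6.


The area under a constant function y = 18 is a rectangle.
Width = 6 - 4 = 2
Height = 18
Area = width * height
= 2 * 18
= 36

36


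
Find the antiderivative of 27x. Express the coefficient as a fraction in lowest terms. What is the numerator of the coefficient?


Apply the power rule for integration:
integral of ax^n dx = a/(n+1) * x^(n+1) + C
integral of 27x dx
= 27/2 * x^2 + C
The coefficient in lowest terms is 27/2, and its numerator is 27

27


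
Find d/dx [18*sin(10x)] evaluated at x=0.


Apply the chain rule to differentiate 18*sin(10x):
d/dx [18*sin(10x)]
= 18 * cos(10x) * d/dx(10x)
= 18 * 10 * cos(10x)
= 180 * cos(10x)
Evaluate at x = 0:
= 180 * cos(0)
= 180 * 1
= 180

180


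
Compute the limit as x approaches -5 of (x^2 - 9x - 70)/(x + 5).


Direct substitution gives 0/0, so we factor the numerator.
Factor: (x^2 - 9x - 70) = (x + 5)(x - 14)
Cancel the common factor (x + 5):
(x^2 - 9x - 70)/(x + 5) = (x - 14)
Now substitute x = -5:
= (-5) - (14) = -19

-19


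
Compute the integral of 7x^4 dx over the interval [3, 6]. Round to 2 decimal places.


Find the antiderivative of 7x^4:
F(x) = 7/5 * x^5
Apply the Fundamental Theorem of Calculus:
F(6) - F(3)
= 7/5 * 6^5 - 7/5 * 3^5
= 7/5 * (7776 - 243)
= 7/5 * 7533
= 52731/5 = 10546.20

10546.20


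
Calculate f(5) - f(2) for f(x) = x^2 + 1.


Net change = f(b) - f(a)
f(x) = x^2 + 1
Compute f(5):
f(5) = 1 * 5^2 + 0 * 5 + 1
= 25 + 0 + 1
= 26
Compute f(2):
f(2) = 1 * 2^2 + 0 * 2 + 1
= 4 + 0 + 1
= 5
Net change = 26 - 5 = 21

21


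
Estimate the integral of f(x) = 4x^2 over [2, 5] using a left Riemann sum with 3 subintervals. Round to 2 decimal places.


Left Riemann sum uses left endpoints of each subinterval.
Interval: [2, 5], n = 3
dx = (5 - 2) / 3 = 1
Left endpoints: [2, 3, 4]
f values: [16, 36, 64]
Sum = dx * (sum of f values)
= 1 * 116
= 116 = 116.00

116.00


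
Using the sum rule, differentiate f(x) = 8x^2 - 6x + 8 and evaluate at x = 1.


Differentiate term by term using power and sum rules:
f(x) = 8x^2 - 6x + 8
f'(x) = 16x - 6
Substitute x = 1:
f'(1) = 16 * 1 - 6
= 16 - 6
= 10

10


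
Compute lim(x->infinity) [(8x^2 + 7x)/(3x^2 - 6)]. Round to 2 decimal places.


For limits at infinity with equal-degree polynomials,
we compare leading coefficients.
Numerator leading term: 8x^2
Denominator leading term: 3x^2
Divide both by x^2:
lim = (8 + 7/x) / (3 - 6/x^2)
As x -> infinity, the 1/x and 1/x^2 terms vanish:
= 8/3 ≈ 2.67

2.67


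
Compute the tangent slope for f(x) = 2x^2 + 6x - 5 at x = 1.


The slope of the tangent line equals f'(x) at the point.
f(x) = 2x^2 + 6x - 5
f'(x) = 4x + 6
At x = 1:
f'(1) = 4 * 1 + 6
= 4 + 6
= 10

10


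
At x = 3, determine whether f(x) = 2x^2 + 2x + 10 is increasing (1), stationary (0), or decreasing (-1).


Compute f'(x) to determine behavior:
f'(x) = 4x + 2
f'(3) = 4 * 3 + 2
= 12 + 2
= 14
Since f'(3) > 0, the function is increasing (1)

1


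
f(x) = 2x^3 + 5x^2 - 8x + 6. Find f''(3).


First derivative:
f'(x) = 6x^2 + 10x - 8
Second derivative:
f''(x) = 12x + 10
Substitute x = 3:
f''(3) = 12 * 3 + 10
= 36 + 10
= 46

46


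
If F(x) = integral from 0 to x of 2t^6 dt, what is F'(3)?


By the Fundamental Theorem of Calculus (Part 1):
If F(x) = integral from 0 to x of f(t) dt, then F'(x) = f(x)
Here f(t) = 2t^6
So F'(x) = 2x^6
Evaluate at x = 3:
F'(3) = 2 * 3^6
= 2 * 729
= 1458

1458


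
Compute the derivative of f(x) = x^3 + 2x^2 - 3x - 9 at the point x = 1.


Differentiate f(x) = x^3 + 2x^2 - 3x - 9 term by term:
f'(x) = 3x^2 + 4x - 3
Substitute x = 1:
f'(1) = 3 * 1^2 + 4 * 1 - 3
= 3 + 4 - 3
= 4

4


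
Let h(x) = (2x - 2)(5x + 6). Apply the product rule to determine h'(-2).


Let u(x) = 2x - 2 and v(x) = 5x + 6
u'(x) = 2
v'(x) = 5
Product rule: h'(x) = u'(x)*v(x) + u(x)*v'(x)
= 2 * (5x + 6) + (2x - 2) * 5
At x = -2:
u(-2) = 2 * (-2) - 2 = -6
v(-2) = 5 * (-2) + 6 = -4
h'(-2) = 2 * (-4) + (-6) * 5
= -8 - 30
= -38

-38


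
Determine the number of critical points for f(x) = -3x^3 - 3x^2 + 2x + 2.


Find where f'(x) = 0:
f(x) = -3x^3 - 3x^2 + 2x + 2
f'(x) = -9x^2 - 6x + 2
This is a quadratic in x. Use the discriminant to count real roots.
Discriminant = (-6)^2 - 4 * (-9) * 2
= 36 - (-72)
= 108
Since discriminant > 0, f'(x) = 0 has 2 real solutions.
Number of critical points: 2

2


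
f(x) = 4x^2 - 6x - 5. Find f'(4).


Differentiate term by term using power and sum rules:
f(x) = 4x^2 - 6x - 5
f'(x) = 8x - 6
Substitute x = 4:
f'(4) = 8 * 4 - 6
= 32 - 6
= 26

26


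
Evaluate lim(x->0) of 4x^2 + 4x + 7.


Since polynomials are continuous, we use direct substitution.
lim(x->0) of 4x^2 + 4x + 7
= 4 * 0^2 + 4 * 0 + 7
= 0 + 0 + 7
= 7

7


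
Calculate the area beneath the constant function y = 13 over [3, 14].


The area under a constant function y = 13 is a rectangle.
Width = 14 - 3 = 11
Height = 13
Area = width * height
= 11 * 13
= 143

143


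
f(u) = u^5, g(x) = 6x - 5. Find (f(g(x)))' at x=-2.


Using the chain rule: (f(g(x)))' = f'(g(x)) * g'(x)
First, find g(-2):
g(-2) = 6 * (-2) - 5 = -17
Next, f'(u) = 5u^4
And g'(x) = 6
So f'(g(-2)) * g'(-2)
= 5 * (-17)^4 * 6
= 5 * 83521 * 6
= 2505630

2505630


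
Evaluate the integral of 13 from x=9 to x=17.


The integral of a constant k over [a, b] equals k * (b - a).
integral from 9 to 17 of 13 dx
= 13 * (17 - 9)
= 13 * 8
= 104

104


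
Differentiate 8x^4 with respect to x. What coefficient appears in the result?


We apply the power rule: d/dx [ax^n] = a*n * x^(n-1)
d/dx [8x^4]
= 8 * 4 * x^(4-1)
= 32x^3
The coefficient is 32

32


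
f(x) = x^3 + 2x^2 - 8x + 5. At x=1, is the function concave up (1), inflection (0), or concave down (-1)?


Concavity is determined by the sign of f''(x).
f(x) = x^3 + 2x^2 - 8x + 5
f'(x) = 3x^2 + 4x - 8
f''(x) = 6x + 4
f''(1) = 6 * 1 + 4
= 6 + 4
= 10
Since f''(1) > 0, the function is concave up (1)

1


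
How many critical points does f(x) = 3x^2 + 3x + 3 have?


Find where f'(x) = 0:
f'(x) = 6x + 3
Set f'(x) = 0:
6x + 3 = 0
x = -3 / 6 = -1/2
This is a linear equation in x, so there is exactly one solution.
Number of critical points: 1

1


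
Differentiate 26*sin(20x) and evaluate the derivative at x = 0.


Apply the chain rule to differentiate 26*sin(20x):
d/dx [26*sin(20x)]
= 26 * cos(20x) * d/dx(20x)
= 26 * 20 * cos(20x)
= 520 * cos(20x)
Evaluate at x = 0:
= 520 * cos(0)
= 520 * 1
= 520

520


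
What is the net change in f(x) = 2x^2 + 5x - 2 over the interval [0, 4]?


Net change = f(b) - f(a)
f(x) = 2x^2 + 5x - 2
Compute f(4):
f(4) = 2 * 4^2 + 5 * 4 - 2
= 32 + 20 - 2
= 50
Compute f(0):
f(0) = 2 * 0^2 + 5 * 0 - 2
= 0 + 0 - 2
= -2
Net change = 50 - (-2) = 52

52


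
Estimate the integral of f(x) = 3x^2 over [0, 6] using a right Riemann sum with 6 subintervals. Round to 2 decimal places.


Right Riemann sum uses right endpoints of each subinterval.
Interval: [0, 6], n = 6
dx = (6 - 0) / 6 = 1
Right endpoints: [1, 2, 3, 4, 5, 6]
f values: [3, 12, 27, 48, 75, 108]
Sum = dx * (sum of f values)
= 1 * 273
= 273 = 273.00

273.00


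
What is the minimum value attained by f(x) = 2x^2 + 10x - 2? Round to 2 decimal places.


For a quadratic f(x) = ax^2 + bx + c with a > 0, the minimum is at the vertex.
Vertex x-coordinate: x = -b/(2a)
x = -(10) / (2 * 2)
x = -10/4 = -5/2
Substitute back to find the minimum value:
f(-5/2) = 2 * (-5/2)^2 + 10 * (-5/2) - 2
= 25/2 - 25 - 2
= -29/2 = -14.50

-14.50


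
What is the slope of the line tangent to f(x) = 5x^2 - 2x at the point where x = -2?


The slope of the tangent line equals f'(x) at the point.
f(x) = 5x^2 - 2x
f'(x) = 10x - 2
At x = -2:
f'(-2) = 10 * (-2) - 2
= -20 - 2
= -22

-22


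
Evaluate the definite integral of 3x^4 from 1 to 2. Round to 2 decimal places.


Find the antiderivative of 3x^4:
F(x) = 3/5 * x^5
Apply the Fundamental Theorem of Calculus:
F(2) - F(1)
= 3/5 * 2^5 - 3/5 * 1^5
= 3/5 * (32 - 1)
= 3/5 * 31
= 93/5 = 18.60

18.60


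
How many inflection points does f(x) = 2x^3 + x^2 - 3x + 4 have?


Inflection points occur where f''(x) = 0 and concavity changes.
f(x) = 2x^3 + x^2 - 3x + 4
f'(x) = 6x^2 + 2x - 3
f''(x) = 12x + 2
Set f''(x) = 0:
12x + 2 = 0
x = -2 / 12 = -1/6
Since f''(x) is linear (degree 1), it changes sign at this point.
Therefore there is exactly 1 inflection point.

1


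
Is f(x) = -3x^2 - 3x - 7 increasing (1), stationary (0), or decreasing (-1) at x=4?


Compute f'(x) to determine behavior:
f'(x) = -6x - 3
f'(4) = -6 * 4 - 3
= -24 - 3
= -27
Since f'(4) < 0, the function is decreasing (-1)

-1


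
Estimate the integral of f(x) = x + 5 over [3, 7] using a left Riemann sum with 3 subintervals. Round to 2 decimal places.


Left Riemann sum uses left endpoints of each subinterval.
Interval: [3, 7], n = 3
dx = (7 - 3) / 3 = 4/3
Left endpoints: [3, 13/3, 17/3]
f values: [8, 28/3, 32/3]
Sum = dx * (sum of f values)
= 4/3 * 28
= 112/3 ≈ 37.33

37.33


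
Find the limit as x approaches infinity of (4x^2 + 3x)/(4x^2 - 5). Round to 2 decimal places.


For limits at infinity with equal-degree polynomials,
we compare leading coefficients.
Numerator leading term: 4x^2
Denominator leading term: 4x^2
Divide both by x^2:
lim = (4 + 3/x) / (4 - 5/x^2)
As x -> infinity, the 1/x and 1/x^2 terms vanish:
= 4/4 = 1 = 1.00

1.00


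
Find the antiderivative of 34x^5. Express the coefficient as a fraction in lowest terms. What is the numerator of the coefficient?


Apply the power rule for integration:
integral of ax^n dx = a/(n+1) * x^(n+1) + C
integral of 34x^5 dx
= 34/6 * x^6 + C
= 17/3 * x^6 + C
The coefficient in lowest terms is 17/3, and its numerator is 17

17


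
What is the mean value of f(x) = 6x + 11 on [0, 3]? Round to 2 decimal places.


Average value = 1/(b-a) * integral from a to b of f(x) dx
First compute the integral of 6x + 11:
F(x) = 3x^2 + 11x
F(3) = 3 * 9 + 11 * 3 = 60
F(0) = 3 * 0 + 11 * 0 = 0
Integral = 60 - 0 = 60
Average = 60 / (3 - 0) = 60 / 3
= 20 = 20.00

20.00


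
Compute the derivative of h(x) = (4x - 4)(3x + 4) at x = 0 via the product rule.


Let u(x) = 4x - 4 and v(x) = 3x + 4
u'(x) = 4
v'(x) = 3
Product rule: h'(x) = u'(x)*v(x) + u(x)*v'(x)
= 4 * (3x + 4) + (4x - 4) * 3
At x = 0:
u(0) = 4 * 0 - 4 = -4
v(0) = 3 * 0 + 4 = 4
h'(0) = 4 * 4 + (-4) * 3
= 16 - 12
= 4

4


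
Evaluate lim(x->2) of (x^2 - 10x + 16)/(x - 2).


Direct substitution gives 0/0, so we factor the numerator.
Factor: (x^2 - 10x + 16) = (x - 2)(x - 8)
Cancel the common factor (x - 2):
(x^2 - 10x + 16)/(x - 2) = (x - 8)
Now substitute x = 2:
= (2) - (8) = -6

-6


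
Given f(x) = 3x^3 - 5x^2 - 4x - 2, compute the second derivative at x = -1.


First derivative:
f'(x) = 9x^2 - 10x - 4
Second derivative:
f''(x) = 18x - 10
Substitute x = -1:
f''(-1) = 18 * (-1) - 10
= -18 - 10
= -28

-28


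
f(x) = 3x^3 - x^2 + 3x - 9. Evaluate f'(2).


Differentiate f(x) = 3x^3 - x^2 + 3x - 9 term by term:
f'(x) = 9x^2 - 2x + 3
Substitute x = 2:
f'(2) = 9 * 2^2 - 2 * 2 + 3
= 36 - 4 + 3
= 35

35


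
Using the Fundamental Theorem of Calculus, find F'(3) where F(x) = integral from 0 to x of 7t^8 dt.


By the Fundamental Theorem of Calculus (Part 1):
If F(x) = integral from 0 to x of f(t) dt, then F'(x) = f(x)
Here f(t) = 7t^8
So F'(x) = 7x^8
Evaluate at x = 3:
F'(3) = 7 * 3^8
= 7 * 6561
= 45927

45927


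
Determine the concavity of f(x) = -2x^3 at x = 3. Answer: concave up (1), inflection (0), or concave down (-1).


Concavity is determined by the sign of f''(x).
f(x) = -2x^3
f'(x) = -6x^2
f''(x) = -12x
f''(3) = -12 * 3 + 0
= -36 + 0
= -36
Since f''(3) < 0, the function is concave down (-1)

-1


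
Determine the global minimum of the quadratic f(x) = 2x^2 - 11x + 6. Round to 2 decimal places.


For a quadratic f(x) = ax^2 + bx + c with a > 0, the minimum is at the vertex.
Vertex x-coordinate: x = -b/(2a)
x = -(-11) / (2 * 2)
x = 11/4
Substitute back to find the minimum value:
f(11/4) = 2 * (11/4)^2 - 11 * (11/4) + 6
= 121/8 - 121/4 + 6
= -73/8 ≈ -9.13

-9.13


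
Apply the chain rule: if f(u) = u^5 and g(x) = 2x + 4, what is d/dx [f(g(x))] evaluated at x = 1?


Using the chain rule: (f(g(x)))' = f'(g(x)) * g'(x)
First, find g(1):
g(1) = 2 * 1 + 4 = 6
Next, f'(u) = 5u^4
And g'(x) = 2
So f'(g(1)) * g'(1)
= 5 * 6^4 * 2
= 5 * 1296 * 2
= 12960

12960


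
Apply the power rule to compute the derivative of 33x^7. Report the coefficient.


We apply the power rule: d/dx [ax^n] = a*n * x^(n-1)
d/dx [33x^7]
= 33 * 7 * x^(7-1)
= 231x^6
The coefficient is 231

231


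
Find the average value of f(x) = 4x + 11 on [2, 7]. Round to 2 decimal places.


Average value = 1/(b-a) * integral from a to b of f(x) dx
First compute the integral of 4x + 11:
F(x) = 2x^2 + 11x
F(7) = 2 * 49 + 11 * 7 = 175
F(2) = 2 * 4 + 11 * 2 = 30
Integral = 175 - 30 = 145
Average = 145 / (7 - 2) = 145 / 5
= 29 = 29.00

29.00


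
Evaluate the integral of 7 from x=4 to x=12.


The integral of a constant k over [a, b] equals k * (b - a).
integral from 4 to 12 of 7 dx
= 7 * (12 - 4)
= 7 * 8
= 56

56


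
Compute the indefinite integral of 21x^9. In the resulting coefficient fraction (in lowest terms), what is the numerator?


Apply the power rule for integration:
integral of ax^n dx = a/(n+1) * x^(n+1) + C
integral of 21x^9 dx
= 21/10 * x^10 + C
The coefficient in lowest terms is 21/10, and its numerator is 21

21


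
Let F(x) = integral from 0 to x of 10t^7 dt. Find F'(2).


By the Fundamental Theorem of Calculus (Part 1):
If F(x) = integral from 0 to x of f(t) dt, then F'(x) = f(x)
Here f(t) = 10t^7
So F'(x) = 10x^7
Evaluate at x = 2:
F'(2) = 10 * 2^7
= 10 * 128
= 1280

1280


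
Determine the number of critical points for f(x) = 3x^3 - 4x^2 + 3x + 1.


Find where f'(x) = 0:
f(x) = 3x^3 - 4x^2 + 3x + 1
f'(x) = 9x^2 - 8x + 3
This is a quadratic in x. Use the discriminant to count real roots.
Discriminant = (-8)^2 - 4 * 9 * 3
= 64 - 108
= -44
Since discriminant < 0, f'(x) = 0 has no real solutions.
Number of critical points: 0

0


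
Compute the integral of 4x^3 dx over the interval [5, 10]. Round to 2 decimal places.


Find the antiderivative of 4x^3:
F(x) = 4/4 * x^4
Apply the Fundamental Theorem of Calculus:
F(10) - F(5)
= 4/4 * 10^4 - 4/4 * 5^4
= 4/4 * (10000 - 625)
= 4/4 * 9375
= 9375 = 9375.00

9375.00


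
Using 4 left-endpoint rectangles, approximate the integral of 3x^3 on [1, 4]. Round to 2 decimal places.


Left Riemann sum uses left endpoints of each subinterval.
Interval: [1, 4], n = 4
dx = (4 - 1) / 4 = 3/4
Left endpoints: [1, 7/4, 5/2, 13/4]
f values: [3, 1029/64, 375/8, 6591/64]
Sum = dx * (sum of f values)
= 3/4 * 2703/16
= 8109/64 ≈ 126.70

126.70


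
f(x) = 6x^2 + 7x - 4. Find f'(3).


Differentiate term by term using power and sum rules:
f(x) = 6x^2 + 7x - 4
f'(x) = 12x + 7
Substitute x = 3:
f'(3) = 12 * 3 + 7
= 36 + 7
= 43

43


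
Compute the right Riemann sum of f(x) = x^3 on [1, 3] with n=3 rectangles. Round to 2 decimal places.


Right Riemann sum uses right endpoints of each subinterval.
Interval: [1, 3], n = 3
dx = (3 - 1) / 3 = 2/3
Right endpoints: [5/3, 7/3, 3]
f values: [125/27, 343/27, 27]
Sum = dx * (sum of f values)
= 2/3 * 133/3
= 266/9 ≈ 29.56

29.56


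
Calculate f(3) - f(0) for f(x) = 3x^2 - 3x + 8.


Net change = f(b) - f(a)
f(x) = 3x^2 - 3x + 8
Compute f(3):
f(3) = 3 * 3^2 - 3 * 3 + 8
= 27 - 9 + 8
= 26
Compute f(0):
f(0) = 3 * 0^2 - 3 * 0 + 8
= 0 + 0 + 8
= 8
Net change = 26 - 8 = 18

18


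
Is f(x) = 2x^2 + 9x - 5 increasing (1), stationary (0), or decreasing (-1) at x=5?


Compute f'(x) to determine behavior:
f'(x) = 4x + 9
f'(5) = 4 * 5 + 9
= 20 + 9
= 29
Since f'(5) > 0, the function is increasing (1)

1


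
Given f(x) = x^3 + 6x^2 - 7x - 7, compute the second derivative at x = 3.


First derivative:
f'(x) = 3x^2 + 12x - 7
Second derivative:
f''(x) = 6x + 12
Substitute x = 3:
f''(3) = 6 * 3 + 12
= 18 + 12
= 30

30


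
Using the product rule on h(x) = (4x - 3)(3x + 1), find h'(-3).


Let u(x) = 4x - 3 and v(x) = 3x + 1
u'(x) = 4
v'(x) = 3
Product rule: h'(x) = u'(x)*v(x) + u(x)*v'(x)
= 4 * (3x + 1) + (4x - 3) * 3
At x = -3:
u(-3) = 4 * (-3) - 3 = -15
v(-3) = 3 * (-3) + 1 = -8
h'(-3) = 4 * (-8) + (-15) * 3
= -32 - 45
= -77

-77


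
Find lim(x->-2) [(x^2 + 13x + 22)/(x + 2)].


Direct substitution gives 0/0, so we factor the numerator.
Factor: (x^2 + 13x + 22) = (x + 2)(x + 11)
Cancel the common factor (x + 2):
(x^2 + 13x + 22)/(x + 2) = (x + 11)
Now substitute x = -2:
= (-2) - (-11) = 9

9


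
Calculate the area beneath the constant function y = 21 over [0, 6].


The area under a constant function y = 21 is a rectangle.
Width = 6 - 0 = 6
Height = 21
Area = width * height
= 6 * 21
= 126

126


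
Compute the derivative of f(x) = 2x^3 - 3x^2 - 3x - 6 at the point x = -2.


Differentiate f(x) = 2x^3 - 3x^2 - 3x - 6 term by term:
f'(x) = 6x^2 - 6x - 3
Substitute x = -2:
f'(-2) = 6 * (-2)^2 - 6 * (-2) - 3
= 24 + 12 - 3
= 33

33


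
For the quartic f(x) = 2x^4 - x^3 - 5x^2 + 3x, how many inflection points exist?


Inflection points occur where f''(x) = 0 and concavity changes.
f(x) = 2x^4 - x^3 - 5x^2 + 3x
f'(x) = 8x^3 - 3x^2 - 10x + 3
f''(x) = 24x^2 - 6x - 10
This is a quadratic in x. Use the discriminant to count real roots.
Discriminant = (-6)^2 - 4 * 24 * (-10)
= 36 - (-960)
= 996
Since discriminant > 0, f''(x) = 0 has 2 distinct real solutions.
A quadratic with two distinct real roots changes sign at each root, so concavity changes at both.
Number of inflection points: 2

2


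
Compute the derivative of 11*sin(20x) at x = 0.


Apply the chain rule to differentiate 11*sin(20x):
d/dx [11*sin(20x)]
= 11 * cos(20x) * d/dx(20x)
= 11 * 20 * cos(20x)
= 220 * cos(20x)
Evaluate at x = 0:
= 220 * cos(0)
= 220 * 1
= 220

220


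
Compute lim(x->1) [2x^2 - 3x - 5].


Since polynomials are continuous, we use direct substitution.
lim(x->1) of 2x^2 - 3x - 5
= 2 * 1^2 - 3 * 1 - 5
= 2 - 3 - 5
= -6

-6


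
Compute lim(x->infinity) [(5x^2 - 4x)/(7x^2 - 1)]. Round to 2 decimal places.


For limits at infinity with equal-degree polynomials,
we compare leading coefficients.
Numerator leading term: 5x^2
Denominator leading term: 7x^2
Divide both by x^2:
lim = (5 - 4/x) / (7 - 1/x^2)
As x -> infinity, the 1/x and 1/x^2 terms vanish:
= 5/7 ≈ 0.71

0.71


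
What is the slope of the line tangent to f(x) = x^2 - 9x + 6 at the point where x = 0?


The slope of the tangent line equals f'(x) at the point.
f(x) = x^2 - 9x + 6
f'(x) = 2x - 9
At x = 0:
f'(0) = 2 * 0 - 9
= 0 - 9
= -9

-9


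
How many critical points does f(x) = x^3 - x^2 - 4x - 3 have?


Find where f'(x) = 0:
f(x) = x^3 - x^2 - 4x - 3
f'(x) = 3x^2 - 2x - 4
This is a quadratic in x. Use the discriminant to count real roots.
Discriminant = (-2)^2 - 4 * 3 * (-4)
= 4 - (-48)
= 52
Since discriminant > 0, f'(x) = 0 has 2 real solutions.
Number of critical points: 2

2


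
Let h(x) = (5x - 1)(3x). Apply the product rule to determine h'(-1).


Let u(x) = 5x - 1 and v(x) = 3x
u'(x) = 5
v'(x) = 3
Product rule: h'(x) = u'(x)*v(x) + u(x)*v'(x)
= 5 * (3x) + (5x - 1) * 3
At x = -1:
u(-1) = 5 * (-1) - 1 = -6
v(-1) = 3 * (-1) + 0 = -3
h'(-1) = 5 * (-3) + (-6) * 3
= -15 - 18
= -33

-33


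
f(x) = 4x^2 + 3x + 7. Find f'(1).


Differentiate term by term using power and sum rules:
f(x) = 4x^2 + 3x + 7
f'(x) = 8x + 3
Substitute x = 1:
f'(1) = 8 * 1 + 3
= 8 + 3
= 11

11


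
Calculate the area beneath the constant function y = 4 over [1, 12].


The area under a constant function y = 4 is a rectangle.
Width = 12 - 1 = 11
Height = 4
Area = width * height
= 11 * 4
= 44

44


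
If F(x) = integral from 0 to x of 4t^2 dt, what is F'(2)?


By the Fundamental Theorem of Calculus (Part 1):
If F(x) = integral from 0 to x of f(t) dt, then F'(x) = f(x)
Here f(t) = 4t^2
So F'(x) = 4x^2
Evaluate at x = 2:
F'(2) = 4 * 2^2
= 4 * 4
= 16

16


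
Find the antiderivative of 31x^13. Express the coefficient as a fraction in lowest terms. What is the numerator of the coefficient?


Apply the power rule for integration:
integral of ax^n dx = a/(n+1) * x^(n+1) + C
integral of 31x^13 dx
= 31/14 * x^14 + C
The coefficient in lowest terms is 31/14, and its numerator is 31

31


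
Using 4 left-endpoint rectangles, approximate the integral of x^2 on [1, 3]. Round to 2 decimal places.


Left Riemann sum uses left endpoints of each subinterval.
Interval: [1, 3], n = 4
dx = (3 - 1) / 4 = 1/2
Left endpoints: [1, 3/2, 2, 5/2]
f values: [1, 9/4, 4, 25/4]
Sum = dx * (sum of f values)
= 1/2 * 27/2
= 27/4 = 6.75

6.75


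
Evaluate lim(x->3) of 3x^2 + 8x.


Since polynomials are continuous, we use direct substitution.
lim(x->3) of 3x^2 + 8x
= 3 * 3^2 + 8 * 3 + 0
= 27 + 24 + 0
= 51

51


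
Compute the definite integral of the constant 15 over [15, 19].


The integral of a constant k over [a, b] equals k * (b - a).
integral from 15 to 19 of 15 dx
= 15 * (19 - 15)
= 15 * 4
= 60

60


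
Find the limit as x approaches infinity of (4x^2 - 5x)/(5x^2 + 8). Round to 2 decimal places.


For limits at infinity with equal-degree polynomials,
we compare leading coefficients.
Numerator leading term: 4x^2
Denominator leading term: 5x^2
Divide both by x^2:
lim = (4 - 5/x) / (5 + 8/x^2)
As x -> infinity, the 1/x and 1/x^2 terms vanish:
= 4/5 = 0.80

0.80


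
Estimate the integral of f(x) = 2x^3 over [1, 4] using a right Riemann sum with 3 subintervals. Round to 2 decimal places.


Right Riemann sum uses right endpoints of each subinterval.
Interval: [1, 4], n = 3
dx = (4 - 1) / 3 = 1
Right endpoints: [2, 3, 4]
f values: [16, 54, 128]
Sum = dx * (sum of f values)
= 1 * 198
= 198 = 198.00

198.00


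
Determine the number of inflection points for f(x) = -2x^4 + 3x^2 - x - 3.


Inflection points occur where f''(x) = 0 and concavity changes.
f(x) = -2x^4 + 3x^2 - x - 3
f'(x) = -8x^3 + 6x - 1
f''(x) = -24x^2 + 6
This is a quadratic in x. Use the discriminant to count real roots.
Discriminant = (0)^2 - 4 * (-24) * 6
= 0 - (-576)
= 576
Since discriminant > 0, f''(x) = 0 has 2 distinct real solutions.
A quadratic with two distinct real roots changes sign at each root, so concavity changes at both.
Number of inflection points: 2

2
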